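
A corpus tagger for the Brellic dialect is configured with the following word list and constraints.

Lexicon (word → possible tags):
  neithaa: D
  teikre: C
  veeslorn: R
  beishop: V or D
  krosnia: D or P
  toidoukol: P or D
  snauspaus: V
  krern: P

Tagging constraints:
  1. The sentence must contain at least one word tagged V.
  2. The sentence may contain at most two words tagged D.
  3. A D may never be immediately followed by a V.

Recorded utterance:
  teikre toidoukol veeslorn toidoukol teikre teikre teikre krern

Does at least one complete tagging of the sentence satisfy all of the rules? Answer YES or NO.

NO

Candidates per position — 1:teikre {C}; 2:toidoukol {P,D}; 3:veeslorn {R}; 4:toidoukol {P,D}; 5:teikre {C}; 6:teikre {C}; 7:teikre {C}; 8:krern {P}.
Rule 1 cannot be satisfied by any choice of tags from the lexicon.
So there is no consistent tagging.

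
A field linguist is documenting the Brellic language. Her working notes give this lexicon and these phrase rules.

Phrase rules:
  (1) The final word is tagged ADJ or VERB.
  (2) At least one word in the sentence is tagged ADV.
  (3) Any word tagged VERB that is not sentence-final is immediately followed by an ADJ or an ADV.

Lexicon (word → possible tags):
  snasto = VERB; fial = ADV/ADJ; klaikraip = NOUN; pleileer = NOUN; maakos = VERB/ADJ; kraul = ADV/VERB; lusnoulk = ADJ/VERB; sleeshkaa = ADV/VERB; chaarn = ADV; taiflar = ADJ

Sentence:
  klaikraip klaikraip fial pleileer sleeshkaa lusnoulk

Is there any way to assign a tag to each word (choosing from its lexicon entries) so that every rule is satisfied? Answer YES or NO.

Candidates per position — 1:klaikraip {NOUN}; 2:klaikraip {NOUN}; 3:fial {ADV,ADJ}; 4:pleileer {NOUN}; 5:sleeshkaa {ADV,VERB}; 6:lusnoulk {ADJ,VERB}.
One satisfying assignment: NOUN NOUN ADJ NOUN ADV VERB.
Rule-by-rule: rule 1 holds; rule 2 holds; rule 3 holds.

YES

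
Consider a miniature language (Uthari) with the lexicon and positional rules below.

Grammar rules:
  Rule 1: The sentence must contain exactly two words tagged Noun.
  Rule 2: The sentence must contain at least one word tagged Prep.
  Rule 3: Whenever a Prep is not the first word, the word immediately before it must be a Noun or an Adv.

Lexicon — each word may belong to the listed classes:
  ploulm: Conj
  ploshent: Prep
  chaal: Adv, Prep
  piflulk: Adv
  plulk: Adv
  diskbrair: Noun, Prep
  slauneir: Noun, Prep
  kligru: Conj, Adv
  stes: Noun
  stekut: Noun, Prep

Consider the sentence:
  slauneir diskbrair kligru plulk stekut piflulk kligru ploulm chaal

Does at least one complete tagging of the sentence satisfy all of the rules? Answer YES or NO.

Candidates per position — 1:slauneir {Noun,Prep}; 2:diskbrair {Noun,Prep}; 3:kligru {Conj,Adv}; 4:plulk {Adv}; 5:stekut {Noun,Prep}; 6:piflulk {Adv}; 7:kligru {Conj,Adv}; 8:ploulm {Conj}; 9:chaal {Adv,Prep}.
One satisfying assignment: Noun Prep Adv Adv Noun Adv Conj Conj Adv.
Verifying each rule — rule 1 holds; rule 2 holds; rule 3 holds.

YES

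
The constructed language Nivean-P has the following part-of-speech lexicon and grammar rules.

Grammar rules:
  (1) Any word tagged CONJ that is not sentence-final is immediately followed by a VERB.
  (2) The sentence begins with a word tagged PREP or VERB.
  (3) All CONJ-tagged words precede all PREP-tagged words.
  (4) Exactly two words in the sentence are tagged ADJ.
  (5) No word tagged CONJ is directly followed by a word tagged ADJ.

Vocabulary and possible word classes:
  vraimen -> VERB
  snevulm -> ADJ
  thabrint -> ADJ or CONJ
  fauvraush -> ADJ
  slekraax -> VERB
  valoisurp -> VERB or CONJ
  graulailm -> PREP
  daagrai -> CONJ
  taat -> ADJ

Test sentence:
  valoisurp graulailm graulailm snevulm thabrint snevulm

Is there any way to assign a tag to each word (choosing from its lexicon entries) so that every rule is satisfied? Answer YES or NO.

NO

Candidates per position — 1:valoisurp {VERB,CONJ}; 2:graulailm {PREP}; 3:graulailm {PREP}; 4:snevulm {ADJ}; 5:thabrint {ADJ,CONJ}; 6:snevulm {ADJ}.
Every candidate sequence violates at least one rule; no consistent tagging exists.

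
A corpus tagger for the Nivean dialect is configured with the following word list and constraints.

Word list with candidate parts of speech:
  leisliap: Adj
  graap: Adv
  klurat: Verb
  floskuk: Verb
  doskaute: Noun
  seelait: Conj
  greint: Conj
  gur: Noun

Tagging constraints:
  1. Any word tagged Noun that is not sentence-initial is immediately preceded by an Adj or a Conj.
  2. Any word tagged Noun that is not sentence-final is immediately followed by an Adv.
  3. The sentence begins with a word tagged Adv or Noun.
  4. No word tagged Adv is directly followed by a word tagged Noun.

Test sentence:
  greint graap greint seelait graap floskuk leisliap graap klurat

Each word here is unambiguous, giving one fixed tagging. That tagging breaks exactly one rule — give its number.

Fixed tagging: Conj Adv Conj Conj Adv Verb Adj Adv Verb.
Applying the rules: R1 ok, R2 ok, R3 fails, R4 ok.
Only rule 3 fails.

3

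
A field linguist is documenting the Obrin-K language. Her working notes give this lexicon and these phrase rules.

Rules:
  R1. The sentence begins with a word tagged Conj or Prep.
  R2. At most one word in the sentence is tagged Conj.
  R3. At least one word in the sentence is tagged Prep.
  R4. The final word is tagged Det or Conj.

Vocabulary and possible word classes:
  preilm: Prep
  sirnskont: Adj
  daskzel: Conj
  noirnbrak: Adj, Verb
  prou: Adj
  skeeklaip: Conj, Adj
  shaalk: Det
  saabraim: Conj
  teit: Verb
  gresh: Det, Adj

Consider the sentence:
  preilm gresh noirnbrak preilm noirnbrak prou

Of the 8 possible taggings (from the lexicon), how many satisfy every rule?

Candidates per position — 1:preilm {Prep}; 2:gresh {Det,Adj}; 3:noirnbrak {Adj,Verb}; 4:preilm {Prep}; 5:noirnbrak {Adj,Verb}; 6:prou {Adj}.
There are 8 candidate sequences in total.
Rule 4 cannot be satisfied by any choice of tags from the lexicon.
So there is no consistent tagging.
Count = 0.

0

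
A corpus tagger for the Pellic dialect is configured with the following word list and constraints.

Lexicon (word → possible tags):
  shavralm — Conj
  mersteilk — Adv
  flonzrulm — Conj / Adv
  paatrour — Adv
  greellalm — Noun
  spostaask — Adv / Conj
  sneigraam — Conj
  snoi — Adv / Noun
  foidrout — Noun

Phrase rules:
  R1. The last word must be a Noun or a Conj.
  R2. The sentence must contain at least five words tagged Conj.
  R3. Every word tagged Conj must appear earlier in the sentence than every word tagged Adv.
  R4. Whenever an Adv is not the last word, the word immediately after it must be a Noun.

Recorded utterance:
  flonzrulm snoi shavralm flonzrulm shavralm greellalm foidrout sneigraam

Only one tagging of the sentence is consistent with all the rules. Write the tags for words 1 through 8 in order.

Candidates per position — 1:flonzrulm {Conj,Adv}; 2:snoi {Adv,Noun}; 3:shavralm {Conj}; 4:flonzrulm {Conj,Adv}; 5:shavralm {Conj}; 6:greellalm {Noun}; 7:foidrout {Noun}; 8:sneigraam {Conj}.
At position 1, choosing Adv makes rule 2 impossible to satisfy; hence Conj.
At position 2, choosing Adv makes rule 3 impossible to satisfy; hence Noun.
At position 4, choosing Adv makes rule 2 impossible to satisfy; hence Conj.
The only consistent sequence is: Conj Noun Conj Conj Conj Noun Noun Conj.
Rule-by-rule: rule 1 ok; rule 2 ok; rule 3 ok; rule 4 ok.

Conj Noun Conj Conj Conj Noun Noun Conj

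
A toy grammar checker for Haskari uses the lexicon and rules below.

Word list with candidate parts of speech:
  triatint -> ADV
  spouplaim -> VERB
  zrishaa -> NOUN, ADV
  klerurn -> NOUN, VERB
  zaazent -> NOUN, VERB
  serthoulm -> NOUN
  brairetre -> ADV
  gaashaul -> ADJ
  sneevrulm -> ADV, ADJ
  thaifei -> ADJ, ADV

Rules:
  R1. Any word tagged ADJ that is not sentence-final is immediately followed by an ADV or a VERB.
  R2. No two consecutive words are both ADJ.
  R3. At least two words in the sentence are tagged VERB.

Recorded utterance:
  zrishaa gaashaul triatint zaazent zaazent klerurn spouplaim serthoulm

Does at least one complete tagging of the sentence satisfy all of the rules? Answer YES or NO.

YES

Candidates per position — 1:zrishaa {NOUN,ADV}; 2:gaashaul {ADJ}; 3:triatint {ADV}; 4:zaazent {NOUN,VERB}; 5:zaazent {NOUN,VERB}; 6:klerurn {NOUN,VERB}; 7:spouplaim {VERB}; 8:serthoulm {NOUN}.
One satisfying assignment: NOUN ADJ ADV NOUN VERB NOUN VERB NOUN.
Rule-by-rule: rule 1 holds; rule 2 holds; rule 3 holds.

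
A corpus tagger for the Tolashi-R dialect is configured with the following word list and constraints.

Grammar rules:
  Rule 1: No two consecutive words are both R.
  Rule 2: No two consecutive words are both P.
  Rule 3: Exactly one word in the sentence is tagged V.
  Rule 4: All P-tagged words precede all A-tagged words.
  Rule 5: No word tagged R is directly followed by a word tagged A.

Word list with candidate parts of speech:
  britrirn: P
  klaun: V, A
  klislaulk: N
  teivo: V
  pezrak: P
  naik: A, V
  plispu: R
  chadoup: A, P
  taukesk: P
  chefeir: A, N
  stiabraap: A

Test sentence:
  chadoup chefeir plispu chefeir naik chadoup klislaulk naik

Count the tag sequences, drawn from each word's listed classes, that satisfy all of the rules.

Candidates per position — 1:chadoup {A,P}; 2:chefeir {A,N}; 3:plispu {R}; 4:chefeir {A,N}; 5:naik {A,V}; 6:chadoup {A,P}; 7:klislaulk {N}; 8:naik {A,V}.
There are 64 candidate sequences in total.
Checking each against the rules leaves 9 sequences.
Count = 9.

9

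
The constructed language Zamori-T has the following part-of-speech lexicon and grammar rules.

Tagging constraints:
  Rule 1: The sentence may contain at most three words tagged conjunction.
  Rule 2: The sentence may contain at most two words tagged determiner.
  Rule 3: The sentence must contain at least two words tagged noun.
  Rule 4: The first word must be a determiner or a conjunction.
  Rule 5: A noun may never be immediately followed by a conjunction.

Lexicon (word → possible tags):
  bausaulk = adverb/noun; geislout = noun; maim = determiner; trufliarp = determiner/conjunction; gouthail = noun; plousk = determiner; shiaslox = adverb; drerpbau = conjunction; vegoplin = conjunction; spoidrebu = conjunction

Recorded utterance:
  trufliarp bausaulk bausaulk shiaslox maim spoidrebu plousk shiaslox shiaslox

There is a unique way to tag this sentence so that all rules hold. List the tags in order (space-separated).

conjunction noun noun adverb determiner conjunction determiner adverb adverb

Candidates per position — 1:trufliarp {determiner,conjunction}; 2:bausaulk {adverb,noun}; 3:bausaulk {adverb,noun}; 4:shiaslox {adverb}; 5:maim {determiner}; 6:spoidrebu {conjunction}; 7:plousk {determiner}; 8:shiaslox {adverb}; 9:shiaslox {adverb}.
Position 1: tagging it determiner would leave rule 2 unsatisfiable, so it must be conjunction.
Position 2: tagging it adverb would leave rule 3 unsatisfiable, so it must be noun.
Position 3: tagging it adverb would leave rule 3 unsatisfiable, so it must be noun.
That leaves exactly one tagging: conjunction noun noun adverb determiner conjunction determiner adverb adverb.
Rule-by-rule: rule 1 ✓; rule 2 ✓; rule 3 ✓; rule 4 ✓; rule 5 ✓.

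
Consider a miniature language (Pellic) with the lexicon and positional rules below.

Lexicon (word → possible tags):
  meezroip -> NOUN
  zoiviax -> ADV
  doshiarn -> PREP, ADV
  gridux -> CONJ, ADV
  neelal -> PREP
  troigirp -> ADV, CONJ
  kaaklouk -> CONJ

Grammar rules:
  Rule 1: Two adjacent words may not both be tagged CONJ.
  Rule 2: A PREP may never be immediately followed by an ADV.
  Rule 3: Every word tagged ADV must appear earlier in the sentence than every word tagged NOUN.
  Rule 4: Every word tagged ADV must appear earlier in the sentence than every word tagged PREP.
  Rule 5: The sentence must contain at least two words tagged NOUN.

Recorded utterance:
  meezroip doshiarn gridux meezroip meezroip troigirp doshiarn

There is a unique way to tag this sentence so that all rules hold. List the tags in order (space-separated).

Candidates per position — 1:meezroip {NOUN}; 2:doshiarn {PREP,ADV}; 3:gridux {CONJ,ADV}; 4:meezroip {NOUN}; 5:meezroip {NOUN}; 6:troigirp {ADV,CONJ}; 7:doshiarn {PREP,ADV}.
Position 2: tagging it ADV would leave rule 3 unsatisfiable, so it must be PREP.
Position 3: tagging it ADV would leave rule 2 unsatisfiable, so it must be CONJ.
Position 6: tagging it ADV would leave rule 3 unsatisfiable, so it must be CONJ.
Position 7: tagging it ADV would leave rule 3 unsatisfiable, so it must be PREP.
The unique satisfying tagging is: NOUN PREP CONJ NOUN NOUN CONJ PREP.
Checking: rule 1 satisfied; rule 2 satisfied; rule 3 satisfied; rule 4 satisfied; rule 5 satisfied.

NOUN PREP CONJ NOUN NOUN CONJ PREP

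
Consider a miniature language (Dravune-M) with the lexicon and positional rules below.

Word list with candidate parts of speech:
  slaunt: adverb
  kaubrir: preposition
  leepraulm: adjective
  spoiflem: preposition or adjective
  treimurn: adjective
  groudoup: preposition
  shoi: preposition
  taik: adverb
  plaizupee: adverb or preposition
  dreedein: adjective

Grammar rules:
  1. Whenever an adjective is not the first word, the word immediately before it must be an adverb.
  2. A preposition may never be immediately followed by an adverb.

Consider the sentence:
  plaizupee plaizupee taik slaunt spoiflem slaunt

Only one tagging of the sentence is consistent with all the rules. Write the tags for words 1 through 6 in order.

Candidates per position — 1:plaizupee {adverb,preposition}; 2:plaizupee {adverb,preposition}; 3:taik {adverb}; 4:slaunt {adverb}; 5:spoiflem {preposition,adjective}; 6:slaunt {adverb}.
Word 1 cannot be preposition — rule 2 would then fail for every completion. It is adverb.
Word 2 cannot be preposition — rule 2 would then fail for every completion. It is adverb.
Word 5 cannot be preposition — rule 2 would then fail for every completion. It is adjective.
That leaves exactly one tagging: adverb adverb adverb adverb adjective adverb.
Checking: rule 1 ok; rule 2 ok.

adverb adverb adverb adverb adjective adverb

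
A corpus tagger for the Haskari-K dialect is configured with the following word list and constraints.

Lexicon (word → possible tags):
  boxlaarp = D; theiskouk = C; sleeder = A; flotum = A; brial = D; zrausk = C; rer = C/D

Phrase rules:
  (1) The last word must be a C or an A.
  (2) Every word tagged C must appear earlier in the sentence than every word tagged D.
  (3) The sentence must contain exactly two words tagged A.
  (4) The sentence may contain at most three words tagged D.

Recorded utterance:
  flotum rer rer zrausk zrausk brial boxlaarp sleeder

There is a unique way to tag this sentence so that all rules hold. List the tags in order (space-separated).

A C C C C D D A

Candidates per position — 1:flotum {A}; 2:rer {C,D}; 3:rer {C,D}; 4:zrausk {C}; 5:zrausk {C}; 6:brial {D}; 7:boxlaarp {D}; 8:sleeder {A}.
Position 2: D is ruled out by rule 2; that leaves C.
Position 3: D is ruled out by rule 2; that leaves C.
So the tagging must be: A C C C C D D A.
Checking: rule 1 ✓; rule 2 ✓; rule 3 ✓; rule 4 ✓.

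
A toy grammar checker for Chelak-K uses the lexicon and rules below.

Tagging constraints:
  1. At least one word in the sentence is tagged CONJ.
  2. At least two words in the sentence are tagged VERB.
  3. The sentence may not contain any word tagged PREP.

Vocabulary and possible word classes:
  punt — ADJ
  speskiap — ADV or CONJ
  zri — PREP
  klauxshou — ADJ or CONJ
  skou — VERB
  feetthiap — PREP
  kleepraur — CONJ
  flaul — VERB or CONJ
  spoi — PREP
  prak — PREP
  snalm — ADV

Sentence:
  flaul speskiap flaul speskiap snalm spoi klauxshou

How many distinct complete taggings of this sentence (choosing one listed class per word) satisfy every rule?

Candidates per position — 1:flaul {VERB,CONJ}; 2:speskiap {ADV,CONJ}; 3:flaul {VERB,CONJ}; 4:speskiap {ADV,CONJ}; 5:snalm {ADV}; 6:spoi {PREP}; 7:klauxshou {ADJ,CONJ}.
There are 32 candidate sequences in total.
Rule 3 cannot be satisfied by any choice of tags from the lexicon.
So there is no consistent tagging.
Count = 0.

0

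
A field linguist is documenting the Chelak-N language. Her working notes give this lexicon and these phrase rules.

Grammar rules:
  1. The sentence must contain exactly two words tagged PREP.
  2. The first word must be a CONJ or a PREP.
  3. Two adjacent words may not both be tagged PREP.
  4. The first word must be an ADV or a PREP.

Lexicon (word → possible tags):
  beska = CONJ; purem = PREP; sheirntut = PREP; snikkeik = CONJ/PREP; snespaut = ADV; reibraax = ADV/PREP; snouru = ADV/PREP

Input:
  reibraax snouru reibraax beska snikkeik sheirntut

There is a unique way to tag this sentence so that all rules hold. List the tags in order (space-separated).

Candidates per position — 1:reibraax {ADV,PREP}; 2:snouru {ADV,PREP}; 3:reibraax {ADV,PREP}; 4:beska {CONJ}; 5:snikkeik {CONJ,PREP}; 6:sheirntut {PREP}.
Position 1: ADV is ruled out by rule 2; that leaves PREP.
Position 2: PREP is ruled out by rule 1; that leaves ADV.
Position 3: PREP is ruled out by rule 1; that leaves ADV.
Position 5: PREP is ruled out by rule 1; that leaves CONJ.
The only consistent sequence is: PREP ADV ADV CONJ CONJ PREP.
Verifying each rule — rule 1 holds; rule 2 holds; rule 3 holds; rule 4 holds.

PREP ADV ADV CONJ CONJ PREP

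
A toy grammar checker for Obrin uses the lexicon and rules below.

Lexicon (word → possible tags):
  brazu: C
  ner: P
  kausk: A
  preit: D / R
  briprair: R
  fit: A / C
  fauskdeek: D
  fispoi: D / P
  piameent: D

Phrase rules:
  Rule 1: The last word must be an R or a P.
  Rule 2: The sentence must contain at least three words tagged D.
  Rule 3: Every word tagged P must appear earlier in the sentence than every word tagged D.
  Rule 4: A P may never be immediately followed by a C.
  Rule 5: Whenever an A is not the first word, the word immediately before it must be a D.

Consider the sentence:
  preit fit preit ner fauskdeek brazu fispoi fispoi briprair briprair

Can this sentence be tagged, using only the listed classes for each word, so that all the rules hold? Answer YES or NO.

Candidates per position — 1:preit {D,R}; 2:fit {A,C}; 3:preit {D,R}; 4:ner {P}; 5:fauskdeek {D}; 6:brazu {C}; 7:fispoi {D,P}; 8:fispoi {D,P}; 9:briprair {R}; 10:briprair {R}.
One satisfying assignment: R C R P D C D D R R.
Verifying each rule — rule 1 holds; rule 2 holds; rule 3 holds; rule 4 holds; rule 5 holds.

YES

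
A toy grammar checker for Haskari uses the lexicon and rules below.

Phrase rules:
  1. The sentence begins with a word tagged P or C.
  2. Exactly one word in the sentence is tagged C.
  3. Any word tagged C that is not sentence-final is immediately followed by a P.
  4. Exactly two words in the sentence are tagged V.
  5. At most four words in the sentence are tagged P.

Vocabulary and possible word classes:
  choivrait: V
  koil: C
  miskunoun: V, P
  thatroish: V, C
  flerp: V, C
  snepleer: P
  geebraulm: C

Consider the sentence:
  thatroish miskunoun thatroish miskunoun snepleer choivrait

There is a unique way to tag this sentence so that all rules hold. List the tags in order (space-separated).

Candidates per position — 1:thatroish {V,C}; 2:miskunoun {V,P}; 3:thatroish {V,C}; 4:miskunoun {V,P}; 5:snepleer {P}; 6:choivrait {V}.
Position 1: tagging it V would leave rule 1 unsatisfiable, so it must be C.
Position 2: tagging it V would leave rule 3 unsatisfiable, so it must be P.
Position 3: tagging it C would leave rule 2 unsatisfiable, so it must be V.
Position 4: tagging it V would leave rule 4 unsatisfiable, so it must be P.
The unique satisfying tagging is: C P V P P V.
Verifying each rule — rule 1 ✓; rule 2 ✓; rule 3 ✓; rule 4 ✓; rule 5 ✓.

C P V P P V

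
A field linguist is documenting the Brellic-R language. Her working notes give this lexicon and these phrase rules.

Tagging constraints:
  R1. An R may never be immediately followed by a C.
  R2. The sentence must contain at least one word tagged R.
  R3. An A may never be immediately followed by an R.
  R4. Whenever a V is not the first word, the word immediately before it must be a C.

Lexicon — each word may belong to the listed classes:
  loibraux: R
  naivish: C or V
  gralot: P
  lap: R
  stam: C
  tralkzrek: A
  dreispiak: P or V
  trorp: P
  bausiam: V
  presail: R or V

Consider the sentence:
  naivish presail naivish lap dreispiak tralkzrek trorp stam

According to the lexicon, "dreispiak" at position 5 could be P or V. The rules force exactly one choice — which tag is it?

P

Candidates per position — 1:naivish {C,V}; 2:presail {R,V}; 3:naivish {C,V}; 4:lap {R}; 5:dreispiak {P,V}; 6:tralkzrek {A}; 7:trorp {P}; 8:stam {C}.
If word 3 were V, no tagging could satisfy rule 4; so word 3 is C.
If word 5 were V, no tagging could satisfy rule 4; so word 5 is P.
If word 2 were R, no tagging could satisfy rule 1; so word 2 is V.
If word 1 were V, no tagging could satisfy rule 4; so word 1 is C.
So the tagging must be: C V C R P A P C.
Verifying each rule — rule 1 satisfied; rule 2 satisfied; rule 3 satisfied; rule 4 satisfied.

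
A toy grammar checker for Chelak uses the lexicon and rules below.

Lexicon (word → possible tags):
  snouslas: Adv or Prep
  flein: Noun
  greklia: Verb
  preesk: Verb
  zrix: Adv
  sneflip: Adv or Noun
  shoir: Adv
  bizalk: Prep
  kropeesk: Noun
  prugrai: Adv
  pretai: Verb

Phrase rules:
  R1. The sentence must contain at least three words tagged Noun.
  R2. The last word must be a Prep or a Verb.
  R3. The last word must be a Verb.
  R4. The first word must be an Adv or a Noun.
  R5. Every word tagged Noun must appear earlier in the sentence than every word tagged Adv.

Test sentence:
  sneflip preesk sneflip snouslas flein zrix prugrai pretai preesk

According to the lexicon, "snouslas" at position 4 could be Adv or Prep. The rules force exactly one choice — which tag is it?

Candidates per position — 1:sneflip {Adv,Noun}; 2:preesk {Verb}; 3:sneflip {Adv,Noun}; 4:snouslas {Adv,Prep}; 5:flein {Noun}; 6:zrix {Adv}; 7:prugrai {Adv}; 8:pretai {Verb}; 9:preesk {Verb}.
Word 1 cannot be Adv — rule 1 would then fail for every completion. It is Noun.
Word 3 cannot be Adv — rule 1 would then fail for every completion. It is Noun.
Word 4 cannot be Adv — rule 5 would then fail for every completion. It is Prep.
So the tagging must be: Noun Verb Noun Prep Noun Adv Adv Verb Verb.
Checking: rule 1 holds; rule 2 holds; rule 3 holds; rule 4 holds; rule 5 holds.

Prep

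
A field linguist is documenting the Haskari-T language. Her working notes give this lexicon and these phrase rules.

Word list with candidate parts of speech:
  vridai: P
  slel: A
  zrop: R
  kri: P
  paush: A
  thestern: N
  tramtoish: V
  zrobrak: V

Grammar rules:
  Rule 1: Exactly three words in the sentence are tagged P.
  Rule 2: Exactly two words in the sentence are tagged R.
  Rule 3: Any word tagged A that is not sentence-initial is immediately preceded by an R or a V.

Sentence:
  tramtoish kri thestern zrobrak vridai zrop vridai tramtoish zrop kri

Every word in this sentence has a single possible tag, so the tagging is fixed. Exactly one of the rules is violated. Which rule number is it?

Fixed tagging: V P N V P R P V R P.
Checking each rule: R1 ✗, R2 ✓, R3 ✓.
Only rule 1 fails.

1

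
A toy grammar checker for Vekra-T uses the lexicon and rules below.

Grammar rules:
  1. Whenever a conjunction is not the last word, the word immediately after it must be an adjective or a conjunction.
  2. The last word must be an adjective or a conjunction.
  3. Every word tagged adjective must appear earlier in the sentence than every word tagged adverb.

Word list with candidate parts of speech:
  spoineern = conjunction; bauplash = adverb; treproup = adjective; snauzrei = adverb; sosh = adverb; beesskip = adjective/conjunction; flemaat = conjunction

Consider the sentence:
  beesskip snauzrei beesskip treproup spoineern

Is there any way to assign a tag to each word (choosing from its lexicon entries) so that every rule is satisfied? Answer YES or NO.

NO

Candidates per position — 1:beesskip {adjective,conjunction}; 2:snauzrei {adverb}; 3:beesskip {adjective,conjunction}; 4:treproup {adjective}; 5:spoineern {conjunction}.
Rule 3 cannot be satisfied by any choice of tags from the lexicon.
So there is no consistent tagging.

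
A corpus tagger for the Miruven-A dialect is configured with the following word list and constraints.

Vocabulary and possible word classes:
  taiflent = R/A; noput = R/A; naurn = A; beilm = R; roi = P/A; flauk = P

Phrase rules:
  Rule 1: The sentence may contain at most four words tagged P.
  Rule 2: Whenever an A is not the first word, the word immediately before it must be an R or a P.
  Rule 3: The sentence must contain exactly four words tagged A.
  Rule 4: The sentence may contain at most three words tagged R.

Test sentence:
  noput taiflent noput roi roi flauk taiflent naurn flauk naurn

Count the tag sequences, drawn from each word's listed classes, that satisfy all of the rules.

Candidates per position — 1:noput {R,A}; 2:taiflent {R,A}; 3:noput {R,A}; 4:roi {P,A}; 5:roi {P,A}; 6:flauk {P}; 7:taiflent {R,A}; 8:naurn {A}; 9:flauk {P}; 10:naurn {A}.
There are 64 candidate sequences in total.
Checking each against the rules leaves 6 sequences.
Count = 6.

6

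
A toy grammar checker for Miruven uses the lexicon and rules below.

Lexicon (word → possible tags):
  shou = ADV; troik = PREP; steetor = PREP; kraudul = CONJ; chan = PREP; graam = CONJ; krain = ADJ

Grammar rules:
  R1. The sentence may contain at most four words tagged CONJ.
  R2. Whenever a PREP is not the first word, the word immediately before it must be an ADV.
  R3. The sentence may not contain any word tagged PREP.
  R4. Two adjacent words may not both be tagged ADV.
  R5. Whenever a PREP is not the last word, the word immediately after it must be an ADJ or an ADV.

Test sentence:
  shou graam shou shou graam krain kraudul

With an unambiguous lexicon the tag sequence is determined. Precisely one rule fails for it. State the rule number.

4

Fixed tagging: ADV CONJ ADV ADV CONJ ADJ CONJ.
Rule check: R1 ok, R2 ok, R3 ok, R4 fails, R5 ok.
Only rule 4 fails.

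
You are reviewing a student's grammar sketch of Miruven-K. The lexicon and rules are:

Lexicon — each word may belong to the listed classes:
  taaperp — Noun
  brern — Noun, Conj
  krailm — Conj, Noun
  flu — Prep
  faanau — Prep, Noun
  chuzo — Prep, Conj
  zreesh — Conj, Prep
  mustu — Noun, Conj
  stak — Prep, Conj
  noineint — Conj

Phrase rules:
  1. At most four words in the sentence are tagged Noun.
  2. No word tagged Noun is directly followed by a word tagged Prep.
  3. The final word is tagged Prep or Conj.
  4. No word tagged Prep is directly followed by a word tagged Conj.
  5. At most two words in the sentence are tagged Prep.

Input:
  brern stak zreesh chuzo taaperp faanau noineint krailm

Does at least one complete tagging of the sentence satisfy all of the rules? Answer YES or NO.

YES

Candidates per position — 1:brern {Noun,Conj}; 2:stak {Prep,Conj}; 3:zreesh {Conj,Prep}; 4:chuzo {Prep,Conj}; 5:taaperp {Noun}; 6:faanau {Prep,Noun}; 7:noineint {Conj}; 8:krailm {Conj,Noun}.
One satisfying assignment: Conj Conj Conj Prep Noun Noun Conj Conj.
Check: rule 1 ✓; rule 2 ✓; rule 3 ✓; rule 4 ✓; rule 5 ✓.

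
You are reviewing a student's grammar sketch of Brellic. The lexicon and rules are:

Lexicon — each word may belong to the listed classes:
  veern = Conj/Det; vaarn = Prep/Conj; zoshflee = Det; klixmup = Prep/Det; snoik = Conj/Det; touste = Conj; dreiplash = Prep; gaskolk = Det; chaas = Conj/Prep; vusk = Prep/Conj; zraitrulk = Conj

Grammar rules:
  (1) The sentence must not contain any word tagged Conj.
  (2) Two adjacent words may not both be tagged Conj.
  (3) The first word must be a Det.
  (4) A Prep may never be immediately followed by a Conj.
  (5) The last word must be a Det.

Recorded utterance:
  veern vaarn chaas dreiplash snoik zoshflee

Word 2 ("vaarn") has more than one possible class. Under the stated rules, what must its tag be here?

Prep

Candidates per position — 1:veern {Conj,Det}; 2:vaarn {Prep,Conj}; 3:chaas {Conj,Prep}; 4:dreiplash {Prep}; 5:snoik {Conj,Det}; 6:zoshflee {Det}.
Word 1 cannot be Conj — rule 1 would then fail for every completion. It is Det.
Word 2 cannot be Conj — rule 1 would then fail for every completion. It is Prep.
Word 3 cannot be Conj — rule 1 would then fail for every completion. It is Prep.
Word 5 cannot be Conj — rule 1 would then fail for every completion. It is Det.
The only consistent sequence is: Det Prep Prep Prep Det Det.
Check: rule 1 satisfied; rule 2 satisfied; rule 3 satisfied; rule 4 satisfied; rule 5 satisfied.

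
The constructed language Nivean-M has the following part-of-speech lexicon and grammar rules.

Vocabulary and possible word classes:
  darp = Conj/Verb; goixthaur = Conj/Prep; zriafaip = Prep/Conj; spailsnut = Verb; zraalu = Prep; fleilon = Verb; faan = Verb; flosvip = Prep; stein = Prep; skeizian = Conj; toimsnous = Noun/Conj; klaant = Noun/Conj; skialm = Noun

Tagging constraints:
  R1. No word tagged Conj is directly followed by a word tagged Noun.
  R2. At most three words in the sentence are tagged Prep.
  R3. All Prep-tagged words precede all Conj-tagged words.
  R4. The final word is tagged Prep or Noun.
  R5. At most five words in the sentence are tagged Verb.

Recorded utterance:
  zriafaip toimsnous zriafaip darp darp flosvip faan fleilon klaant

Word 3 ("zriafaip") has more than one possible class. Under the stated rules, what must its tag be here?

Prep

Candidates per position — 1:zriafaip {Prep,Conj}; 2:toimsnous {Noun,Conj}; 3:zriafaip {Prep,Conj}; 4:darp {Conj,Verb}; 5:darp {Conj,Verb}; 6:flosvip {Prep}; 7:faan {Verb}; 8:fleilon {Verb}; 9:klaant {Noun,Conj}.
Position 1: Conj is ruled out by rule 3; that leaves Prep.
Position 2: Conj is ruled out by rule 3; that leaves Noun.
Position 3: Conj is ruled out by rule 3; that leaves Prep.
Position 4: Conj is ruled out by rule 3; that leaves Verb.
Position 5: Conj is ruled out by rule 3; that leaves Verb.
Position 9: Conj is ruled out by rule 4; that leaves Noun.
So the tagging must be: Prep Noun Prep Verb Verb Prep Verb Verb Noun.
Checking: rule 1 ✓; rule 2 ✓; rule 3 ✓; rule 4 ✓; rule 5 ✓.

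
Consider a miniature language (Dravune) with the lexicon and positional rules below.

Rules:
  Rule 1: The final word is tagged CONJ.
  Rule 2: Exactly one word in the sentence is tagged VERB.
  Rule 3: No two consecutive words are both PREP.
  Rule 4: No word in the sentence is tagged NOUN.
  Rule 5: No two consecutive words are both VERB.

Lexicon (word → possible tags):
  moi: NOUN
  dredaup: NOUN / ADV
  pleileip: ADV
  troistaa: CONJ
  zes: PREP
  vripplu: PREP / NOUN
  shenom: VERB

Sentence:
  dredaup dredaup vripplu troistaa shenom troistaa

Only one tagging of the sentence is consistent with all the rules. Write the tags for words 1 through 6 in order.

Candidates per position — 1:dredaup {NOUN,ADV}; 2:dredaup {NOUN,ADV}; 3:vripplu {PREP,NOUN}; 4:troistaa {CONJ}; 5:shenom {VERB}; 6:troistaa {CONJ}.
Word 1 cannot be NOUN — rule 4 would then fail for every completion. It is ADV.
Word 2 cannot be NOUN — rule 4 would then fail for every completion. It is ADV.
Word 3 cannot be NOUN — rule 4 would then fail for every completion. It is PREP.
The unique satisfying tagging is: ADV ADV PREP CONJ VERB CONJ.
Rule-by-rule: rule 1 ok; rule 2 ok; rule 3 ok; rule 4 ok; rule 5 ok.

ADV ADV PREP CONJ VERB CONJ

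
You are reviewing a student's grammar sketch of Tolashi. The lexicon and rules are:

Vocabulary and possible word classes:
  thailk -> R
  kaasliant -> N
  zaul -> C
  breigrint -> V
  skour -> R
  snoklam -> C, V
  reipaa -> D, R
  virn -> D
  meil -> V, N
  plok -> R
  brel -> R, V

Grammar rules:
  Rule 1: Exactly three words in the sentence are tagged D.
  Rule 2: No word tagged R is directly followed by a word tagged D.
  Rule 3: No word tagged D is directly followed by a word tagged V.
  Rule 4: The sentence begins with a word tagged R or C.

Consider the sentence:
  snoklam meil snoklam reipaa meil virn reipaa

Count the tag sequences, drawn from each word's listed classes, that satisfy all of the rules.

4

Candidates per position — 1:snoklam {C,V}; 2:meil {V,N}; 3:snoklam {C,V}; 4:reipaa {D,R}; 5:meil {V,N}; 6:virn {D}; 7:reipaa {D,R}.
There are 64 candidate sequences in total.
The sequences that satisfy every rule: C V C D N D D; C V V D N D D; C N C D N D D; C N V D N D D.
Count = 4.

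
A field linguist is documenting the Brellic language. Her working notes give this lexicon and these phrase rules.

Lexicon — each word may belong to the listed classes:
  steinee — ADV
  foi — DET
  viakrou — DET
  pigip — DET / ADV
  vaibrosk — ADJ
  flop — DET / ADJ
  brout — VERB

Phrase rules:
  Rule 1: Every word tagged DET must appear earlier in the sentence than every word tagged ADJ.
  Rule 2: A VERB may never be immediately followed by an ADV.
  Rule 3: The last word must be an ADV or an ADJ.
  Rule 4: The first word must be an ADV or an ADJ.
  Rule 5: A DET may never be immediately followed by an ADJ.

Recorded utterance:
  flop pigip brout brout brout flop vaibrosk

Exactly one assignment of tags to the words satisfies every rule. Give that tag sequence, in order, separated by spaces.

ADJ ADV VERB VERB VERB ADJ ADJ

Candidates per position — 1:flop {DET,ADJ}; 2:pigip {DET,ADV}; 3:brout {VERB}; 4:brout {VERB}; 5:brout {VERB}; 6:flop {DET,ADJ}; 7:vaibrosk {ADJ}.
If word 1 were DET, no tagging could satisfy rule 4; so word 1 is ADJ.
If word 2 were DET, no tagging could satisfy rule 1; so word 2 is ADV.
If word 6 were DET, no tagging could satisfy rule 1; so word 6 is ADJ.
That leaves exactly one tagging: ADJ ADV VERB VERB VERB ADJ ADJ.
Check: rule 1 satisfied; rule 2 satisfied; rule 3 satisfied; rule 4 satisfied; rule 5 satisfied.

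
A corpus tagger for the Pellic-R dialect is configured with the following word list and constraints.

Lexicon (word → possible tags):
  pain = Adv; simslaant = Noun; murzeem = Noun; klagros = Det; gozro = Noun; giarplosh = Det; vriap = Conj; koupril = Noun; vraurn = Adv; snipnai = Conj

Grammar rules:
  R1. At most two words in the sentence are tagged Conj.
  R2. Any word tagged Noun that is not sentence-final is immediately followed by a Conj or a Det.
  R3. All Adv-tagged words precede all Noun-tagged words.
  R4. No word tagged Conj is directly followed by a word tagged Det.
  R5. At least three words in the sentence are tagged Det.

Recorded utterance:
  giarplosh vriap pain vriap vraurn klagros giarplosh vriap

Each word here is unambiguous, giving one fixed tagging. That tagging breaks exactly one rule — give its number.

1

Fixed tagging: Det Conj Adv Conj Adv Det Det Conj.
Applying the rules: R1 ✗, R2 ✓, R3 ✓, R4 ✓, R5 ✓.
Only rule 1 fails.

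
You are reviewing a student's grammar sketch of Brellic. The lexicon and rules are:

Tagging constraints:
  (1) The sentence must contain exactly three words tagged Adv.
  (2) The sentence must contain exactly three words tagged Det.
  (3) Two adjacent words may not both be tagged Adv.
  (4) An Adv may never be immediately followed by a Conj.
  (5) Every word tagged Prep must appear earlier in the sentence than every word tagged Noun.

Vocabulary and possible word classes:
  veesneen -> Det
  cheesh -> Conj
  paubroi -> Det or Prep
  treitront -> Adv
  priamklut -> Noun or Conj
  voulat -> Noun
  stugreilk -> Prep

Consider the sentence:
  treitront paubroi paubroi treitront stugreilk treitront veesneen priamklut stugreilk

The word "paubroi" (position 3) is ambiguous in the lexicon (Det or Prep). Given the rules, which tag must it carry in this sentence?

Candidates per position — 1:treitront {Adv}; 2:paubroi {Det,Prep}; 3:paubroi {Det,Prep}; 4:treitront {Adv}; 5:stugreilk {Prep}; 6:treitront {Adv}; 7:veesneen {Det}; 8:priamklut {Noun,Conj}; 9:stugreilk {Prep}.
At position 2, choosing Prep makes rule 2 impossible to satisfy; hence Det.
At position 3, choosing Prep makes rule 2 impossible to satisfy; hence Det.
At position 8, choosing Noun makes rule 5 impossible to satisfy; hence Conj.
The unique satisfying tagging is: Adv Det Det Adv Prep Adv Det Conj Prep.
Checking: rule 1 holds; rule 2 holds; rule 3 holds; rule 4 holds; rule 5 holds.

Det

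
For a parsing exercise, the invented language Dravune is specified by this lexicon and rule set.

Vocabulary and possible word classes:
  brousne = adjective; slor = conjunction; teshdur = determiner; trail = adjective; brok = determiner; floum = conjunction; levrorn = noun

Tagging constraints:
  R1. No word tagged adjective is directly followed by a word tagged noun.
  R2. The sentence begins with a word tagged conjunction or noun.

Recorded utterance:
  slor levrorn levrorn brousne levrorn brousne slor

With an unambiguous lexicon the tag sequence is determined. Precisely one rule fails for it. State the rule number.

Fixed tagging: conjunction noun noun adjective noun adjective conjunction.
Rule check: R1 fail, R2 pass.
Only rule 1 fails.

1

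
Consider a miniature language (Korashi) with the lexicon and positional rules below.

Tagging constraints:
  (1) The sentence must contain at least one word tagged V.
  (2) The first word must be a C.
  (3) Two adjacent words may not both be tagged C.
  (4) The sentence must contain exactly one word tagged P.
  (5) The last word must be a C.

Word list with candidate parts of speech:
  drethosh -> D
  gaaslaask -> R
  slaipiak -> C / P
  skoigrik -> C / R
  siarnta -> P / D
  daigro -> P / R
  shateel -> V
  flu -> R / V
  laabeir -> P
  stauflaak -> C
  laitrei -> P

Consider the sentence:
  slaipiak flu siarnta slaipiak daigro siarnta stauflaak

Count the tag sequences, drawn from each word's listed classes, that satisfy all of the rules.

4

Candidates per position — 1:slaipiak {C,P}; 2:flu {R,V}; 3:siarnta {P,D}; 4:slaipiak {C,P}; 5:daigro {P,R}; 6:siarnta {P,D}; 7:stauflaak {C}.
There are 64 candidate sequences in total.
The sequences that satisfy every rule: C V P C R D C; C V D C P D C; C V D C R P C; C V D P R D C.
Count = 4.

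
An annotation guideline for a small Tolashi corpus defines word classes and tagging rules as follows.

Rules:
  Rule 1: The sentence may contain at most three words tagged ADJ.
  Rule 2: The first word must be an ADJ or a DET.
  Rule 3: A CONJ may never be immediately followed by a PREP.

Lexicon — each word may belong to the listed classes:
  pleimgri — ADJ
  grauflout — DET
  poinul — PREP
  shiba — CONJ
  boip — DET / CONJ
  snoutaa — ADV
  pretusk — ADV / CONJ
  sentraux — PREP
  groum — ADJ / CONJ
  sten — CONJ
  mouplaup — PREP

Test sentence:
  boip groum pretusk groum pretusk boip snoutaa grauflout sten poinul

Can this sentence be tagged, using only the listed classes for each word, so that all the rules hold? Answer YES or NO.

NO

Candidates per position — 1:boip {DET,CONJ}; 2:groum {ADJ,CONJ}; 3:pretusk {ADV,CONJ}; 4:groum {ADJ,CONJ}; 5:pretusk {ADV,CONJ}; 6:boip {DET,CONJ}; 7:snoutaa {ADV}; 8:grauflout {DET}; 9:sten {CONJ}; 10:poinul {PREP}.
Rule 3 cannot be satisfied by any choice of tags from the lexicon.
So there is no consistent tagging.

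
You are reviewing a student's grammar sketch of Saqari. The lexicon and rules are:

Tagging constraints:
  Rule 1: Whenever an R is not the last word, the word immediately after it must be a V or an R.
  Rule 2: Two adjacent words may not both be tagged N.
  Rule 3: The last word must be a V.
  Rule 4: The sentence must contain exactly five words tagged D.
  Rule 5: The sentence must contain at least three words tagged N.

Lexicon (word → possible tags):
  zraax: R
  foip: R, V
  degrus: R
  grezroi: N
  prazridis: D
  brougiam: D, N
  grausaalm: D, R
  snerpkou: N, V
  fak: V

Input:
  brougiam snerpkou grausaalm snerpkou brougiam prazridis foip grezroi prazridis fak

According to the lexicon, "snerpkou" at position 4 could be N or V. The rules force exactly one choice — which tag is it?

N

Candidates per position — 1:brougiam {D,N}; 2:snerpkou {N,V}; 3:grausaalm {D,R}; 4:snerpkou {N,V}; 5:brougiam {D,N}; 6:prazridis {D}; 7:foip {R,V}; 8:grezroi {N}; 9:prazridis {D}; 10:fak {V}.
At position 1, choosing N makes rule 4 impossible to satisfy; hence D.
At position 3, choosing R makes rule 4 impossible to satisfy; hence D.
At position 5, choosing N makes rule 4 impossible to satisfy; hence D.
At position 7, choosing R makes rule 1 impossible to satisfy; hence V.
At position 2, choosing V makes rule 5 impossible to satisfy; hence N.
At position 4, choosing V makes rule 5 impossible to satisfy; hence N.
So the tagging must be: D N D N D D V N D V.
Verifying each rule — rule 1 ok; rule 2 ok; rule 3 ok; rule 4 ok; rule 5 ok.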